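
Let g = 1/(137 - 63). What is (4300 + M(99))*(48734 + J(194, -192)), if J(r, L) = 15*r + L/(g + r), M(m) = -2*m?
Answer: 1482877400/7 ≈ 2.1184e+8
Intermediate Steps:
g = 1/74 ≈ 0.013514
J(r, L) = 15*r + L/(1/74 + r)
(4300 + M(99))*(48734 + J(194, -192)) = (4300 - 2*99)*(48734 + (15*194 + 74*(-192) + 1110*194**2)/(1 + 74*194)) = (4300 - 198)*(48734 + (2910 - 14208 + 1110*37636)/(1 + 14356)) = 4102*(48734 + (2910 - 14208 + 41775960)/14357) = 4102*(48734 + (1/14357)*41764662) = 4102*(48734 + 41764662/14357) = 4102*(741438700/14357) = 1482877400/7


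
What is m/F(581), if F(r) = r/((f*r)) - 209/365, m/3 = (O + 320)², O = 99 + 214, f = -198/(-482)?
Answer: 43436691045/67274 ≈ 6.4567e+5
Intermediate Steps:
f = 99/241 (f = -198*(-1/482) = 99/241 ≈ 0.41079)
O = 313
m = 1202067 (m = 3*(313 + 320)² = 3*633² = 3*400689 = 1202067)
F(r) = 67274/36135 (F(r) = r/((99*r/241)) - 209/365 = r*(241/(99*r)) - 209*1/365 = 241/99 - 209/365 = 67274/36135)
m/F(581) = 1202067/(67274/36135) = 1202067*(36135/67274) = 43436691045/67274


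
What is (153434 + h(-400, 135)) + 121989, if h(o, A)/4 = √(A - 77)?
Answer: 275423 + 4*√58 ≈ 2.7545e+5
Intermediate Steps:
h(o, A) = 4*√(-77 + A) (h(o, A) = 4*√(A - 77) = 4*√(-77 + A))
(153434 + h(-400, 135)) + 121989 = (153434 + 4*√(-77 + 135)) + 121989 = (153434 + 4*√58) + 121989 = 275423 + 4*√58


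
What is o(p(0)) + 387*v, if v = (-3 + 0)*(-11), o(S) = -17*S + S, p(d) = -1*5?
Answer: 12851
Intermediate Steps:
p(d) = -5
o(S) = -16*S
v = 33 (v = -3*(-11) = 33)
o(p(0)) + 387*v = -16*(-5) + 387*33 = 80 + 12771 = 12851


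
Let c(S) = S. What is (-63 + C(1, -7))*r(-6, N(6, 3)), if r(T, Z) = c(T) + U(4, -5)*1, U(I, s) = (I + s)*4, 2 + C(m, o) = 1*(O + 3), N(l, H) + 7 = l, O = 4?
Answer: 580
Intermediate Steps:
N(l, H) = -7 + l
C(m, o) = 5 (C(m, o) = -2 + 1*(4 + 3) = -2 + 1*7 = -2 + 7 = 5)
U(I, s) = 4*I + 4*s
r(T, Z) = -4 + T (r(T, Z) = T + (4*4 + 4*(-5))*1 = T + (16 - 20)*1 = T - 4*1 = T - 4 = -4 + T)
(-63 + C(1, -7))*r(-6, N(6, 3)) = (-63 + 5)*(-4 - 6) = -58*(-10) = 580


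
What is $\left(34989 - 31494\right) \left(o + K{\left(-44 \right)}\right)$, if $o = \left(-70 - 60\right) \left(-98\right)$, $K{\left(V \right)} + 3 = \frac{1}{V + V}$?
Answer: $\frac{3917388225}{88} \approx 4.4516 \cdot 10^{7}$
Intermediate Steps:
$K{\left(V \right)} = -3 + \frac{1}{2 V}$ ($K{\left(V \right)} = -3 + \frac{1}{V + V} = -3 + \frac{1}{2 V}$)
$o = 12740$ ($o = \left(-130\right) \left(-98\right) = 12740$)
$\left(34989 - 31494\right) \left(o + K{\left(-44 \right)}\right) = \left(34989 - 31494\right) \left(12740 - \left(3 - \frac{1}{2 \left(-44\right)}\right)\right) = 3495 \left(12740 + \left(-3 + \frac{1}{2} \left(- \frac{1}{44}\right)\right)\right) = 3495 \left(12740 - \frac{265}{88}\right) = 3495 \cdot \frac{1120855}{88} = \frac{3917388225}{88}$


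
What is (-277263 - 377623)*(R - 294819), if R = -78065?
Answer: 244196511224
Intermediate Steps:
(-277263 - 377623)*(R - 294819) = (-277263 - 377623)*(-78065 - 294819) = -654886*(-372884) = 244196511224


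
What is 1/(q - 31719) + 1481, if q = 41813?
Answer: 14949215/10094 ≈ 1481.0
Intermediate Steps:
1/(q - 31719) + 1481 = 1/(41813 - 31719) + 1481 = 1/10094 + 1481 = 14949215/10094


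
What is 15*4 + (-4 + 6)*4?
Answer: 68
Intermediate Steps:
15*4 + (-4 + 6)*4 = 60 + 2*4 = 60 + 8 = 68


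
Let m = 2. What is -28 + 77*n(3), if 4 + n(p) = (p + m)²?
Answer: 1589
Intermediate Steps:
n(p) = -4 + (2 + p)² (n(p) = -4 + (p + 2)² = -4 + (2 + p)²)
-28 + 77*n(3) = -28 + 77*(3*(4 + 3)) = -28 + 77*(3*7) = -28 + 77*21 = -28 + 1617 = 1589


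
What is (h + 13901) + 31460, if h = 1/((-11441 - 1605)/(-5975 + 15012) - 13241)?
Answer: 5428439904606/119671963 ≈ 45361.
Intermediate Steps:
h = -9037/119671963 (h = 1/(-13046/9037 - 13241) = 1/(-119671963/9037) = -9037/119671963 ≈ -7.5515e-5)
(h + 13901) + 31460 = (-9037/119671963 + 13901) + 31460 = 1663559948626/119671963 + 31460 = 5428439904606/119671963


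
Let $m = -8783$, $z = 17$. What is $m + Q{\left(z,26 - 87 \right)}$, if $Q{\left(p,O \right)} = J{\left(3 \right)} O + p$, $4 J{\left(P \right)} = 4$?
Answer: $-8827$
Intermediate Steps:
$J{\left(P \right)} = 1$ ($J{\left(P \right)} = \frac{1}{4} \cdot 4 = 1$)
$Q{\left(p,O \right)} = O + p$ ($Q{\left(p,O \right)} = 1 O + p = O + p$)
$m + Q{\left(z,26 - 87 \right)} = -8783 + \left(\left(26 - 87\right) + 17\right) = -8783 + \left(-61 + 17\right) = -8783 - 44 = -8827$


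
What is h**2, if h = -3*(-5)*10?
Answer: 22500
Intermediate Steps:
h = 150 (h = 15*10 = 150)
h**2 = 150**2 = 22500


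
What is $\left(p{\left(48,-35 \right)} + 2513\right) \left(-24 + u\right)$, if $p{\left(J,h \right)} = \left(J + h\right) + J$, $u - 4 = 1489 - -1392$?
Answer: $7364214$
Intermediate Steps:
$u = 2885$ ($u = 4 + \left(1489 - -1392\right) = 4 + \left(1489 + 1392\right) = 4 + 2881 = 2885$)
$p{\left(J,h \right)} = h + 2 J$
$\left(p{\left(48,-35 \right)} + 2513\right) \left(-24 + u\right) = \left(\left(-35 + 2 \cdot 48\right) + 2513\right) \left(-24 + 2885\right) = \left(\left(-35 + 96\right) + 2513\right) 2861 = \left(61 + 2513\right) 2861 = 2574 \cdot 2861 = 7364214$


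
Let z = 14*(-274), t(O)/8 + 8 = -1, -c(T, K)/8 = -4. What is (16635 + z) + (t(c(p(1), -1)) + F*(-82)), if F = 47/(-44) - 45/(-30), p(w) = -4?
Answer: 279215/22 ≈ 12692.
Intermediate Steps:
c(T, K) = 32 (c(T, K) = -8*(-4) = 32)
t(O) = -72 (t(O) = -64 + 8*(-1) = -64 - 8 = -72)
F = 19/44 (F = 47*(-1/44) - 45*(-1/30) = -47/44 + 3/2 = 19/44 ≈ 0.43182)
z = -3836
(16635 + z) + (t(c(p(1), -1)) + F*(-82)) = (16635 - 3836) + (-72 + (19/44)*(-82)) = 12799 + (-72 - 779/22) = 12799 - 2363/22 = 279215/22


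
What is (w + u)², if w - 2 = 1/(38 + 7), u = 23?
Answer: 1267876/2025 ≈ 626.11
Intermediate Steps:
w = 91/45 (w = 2 + 1/(38 + 7) = 2 + 1/45 = 91/45 ≈ 2.0222)
(w + u)² = (91/45 + 23)² = (1126/45)² = 1267876/2025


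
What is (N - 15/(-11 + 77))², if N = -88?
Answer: 3767481/484 ≈ 7784.1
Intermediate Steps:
(N - 15/(-11 + 77))² = (-88 - 15/(-11 + 77))² = (-88 - 15/66)² = (-88 - 15*1/66)² = (-88 - 5/22)² = (-1941/22)² = 3767481/484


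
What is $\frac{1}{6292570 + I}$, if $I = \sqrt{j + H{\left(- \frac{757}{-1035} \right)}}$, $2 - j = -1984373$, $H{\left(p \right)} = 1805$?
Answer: $\frac{629257}{3959643521872} - \frac{\sqrt{496545}}{19798217609360} \approx 1.5888 \cdot 10^{-7}$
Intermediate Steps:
$j = 1984375$ ($j = 2 - -1984373 = 2 + 1984373 = 1984375$)
$I = 2 \sqrt{496545}$ ($I = \sqrt{1984375 + 1805} = \sqrt{1986180} = 2 \sqrt{496545} \approx 1409.3$)
$\frac{1}{6292570 + I} = \frac{1}{6292570 + 2 \sqrt{496545}}$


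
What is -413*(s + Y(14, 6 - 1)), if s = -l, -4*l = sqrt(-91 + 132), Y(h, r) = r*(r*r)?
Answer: -51625 - 413*sqrt(41)/4 ≈ -52286.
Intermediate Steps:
Y(h, r) = r**3 (Y(h, r) = r*r**2 = r**3)
l = -sqrt(41)/4 (l = -sqrt(-91 + 132)/4 = -sqrt(41)/4 ≈ -1.6008)
s = sqrt(41)/4 (s = -(-1)*sqrt(41)/4 = sqrt(41)/4 ≈ 1.6008)
-413*(s + Y(14, 6 - 1)) = -413*(sqrt(41)/4 + (6 - 1)**3) = -413*(sqrt(41)/4 + 5**3) = -413*(sqrt(41)/4 + 125) = -413*(125 + sqrt(41)/4) = -51625 - 413*sqrt(41)/4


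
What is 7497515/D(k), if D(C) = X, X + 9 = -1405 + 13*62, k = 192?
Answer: -7497515/608 ≈ -12331.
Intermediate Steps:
X = -608 (X = -9 + (-1405 + 13*62) = -9 + (-1405 + 806) = -9 - 599 = -608)
D(C) = -608
7497515/D(k) = 7497515/(-608) = 7497515*(-1/608) = -7497515/608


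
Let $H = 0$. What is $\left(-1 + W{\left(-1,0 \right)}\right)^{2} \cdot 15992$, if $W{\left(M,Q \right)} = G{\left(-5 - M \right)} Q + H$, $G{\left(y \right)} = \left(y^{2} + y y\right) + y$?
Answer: $15992$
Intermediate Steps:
$G{\left(y \right)} = y + 2 y^{2}$ ($G{\left(y \right)} = \left(y^{2} + y^{2}\right) + y = 2 y^{2} + y = y + 2 y^{2}$)
$W{\left(M,Q \right)} = Q \left(-9 - 2 M\right) \left(-5 - M\right)$ ($W{\left(M,Q \right)} = \left(-5 - M\right) \left(1 + 2 \left(-5 - M\right)\right) Q + 0 = \left(-5 - M\right) \left(1 - \left(10 + 2 M\right)\right) Q + 0 = \left(-5 - M\right) \left(-9 - 2 M\right) Q + 0 = \left(-9 - 2 M\right) \left(-5 - M\right) Q + 0 = Q \left(-9 - 2 M\right) \left(-5 - M\right) + 0 = Q \left(-9 - 2 M\right) \left(-5 - M\right)$)
$\left(-1 + W{\left(-1,0 \right)}\right)^{2} \cdot 15992 = \left(-1 + 0 \left(5 - 1\right) \left(9 + 2 \left(-1\right)\right)\right)^{2} \cdot 15992 = \left(-1 + 0 \cdot 4 \left(9 - 2\right)\right)^{2} \cdot 15992 = \left(-1 + 0 \cdot 4 \cdot 7\right)^{2} \cdot 15992 = \left(-1 + 0\right)^{2} \cdot 15992 = \left(-1\right)^{2} \cdot 15992 = 1 \cdot 15992 = 15992$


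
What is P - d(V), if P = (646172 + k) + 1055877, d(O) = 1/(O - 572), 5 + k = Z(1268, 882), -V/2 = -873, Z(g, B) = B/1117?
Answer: 2231990050103/1311358 ≈ 1.7020e+6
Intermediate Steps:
Z(g, B) = B/1117 (Z(g, B) = B*(1/1117) = B/1117)
V = 1746 (V = -2*(-873) = 1746)
k = -4703/1117 (k = -5 + (1/1117)*882 = -5 + 882/1117 = -4703/1117 ≈ -4.2104)
d(O) = 1/(-572 + O)
P = 1901184030/1117 (P = (646172 - 4703/1117) + 1055877 = 721769421/1117 + 1055877 = 1901184030/1117 ≈ 1.7020e+6)
P - d(V) = 1901184030/1117 - 1/(-572 + 1746) = 1901184030/1117 - 1/1174 = 2231990050103/1311358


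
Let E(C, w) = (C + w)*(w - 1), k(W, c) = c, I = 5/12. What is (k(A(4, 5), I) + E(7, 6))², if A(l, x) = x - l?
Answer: 616225/144 ≈ 4279.3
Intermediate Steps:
I = 5/12 (I = 5*(1/12) = 5/12 ≈ 0.41667)
E(C, w) = (-1 + w)*(C + w) (E(C, w) = (C + w)*(-1 + w) = (-1 + w)*(C + w))
(k(A(4, 5), I) + E(7, 6))² = (5/12 + (6² - 1*7 - 1*6 + 7*6))² = (5/12 + (36 - 7 - 6 + 42))² = (5/12 + 65)² = (785/12)² = 616225/144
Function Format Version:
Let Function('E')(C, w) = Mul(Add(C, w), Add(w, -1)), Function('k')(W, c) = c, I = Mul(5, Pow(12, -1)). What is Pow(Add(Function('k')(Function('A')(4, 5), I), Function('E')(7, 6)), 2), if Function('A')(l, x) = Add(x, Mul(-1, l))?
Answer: Rational(616225, 144) ≈ 4279.3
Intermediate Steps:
I = Rational(5, 12) (I = Mul(5, Rational(1, 12)) = Rational(5, 12) ≈ 0.41667)
Function('E')(C, w) = Mul(Add(-1, w), Add(C, w)) (Function('E')(C, w) = Mul(Add(C, w), Add(-1, w)) = Mul(Add(-1, w), Add(C, w)))
Pow(Add(Function('k')(Function('A')(4, 5), I), Function('E')(7, 6)), 2) = Pow(Add(Rational(5, 12), Add(Pow(6, 2), Mul(-1, 7), Mul(-1, 6), Mul(7, 6))), 2) = Pow(Add(Rational(5, 12), Add(36, -7, -6, 42)), 2) = Pow(Add(Rational(5, 12), 65), 2) = Pow(Rational(785, 12), 2) = Rational(616225, 144)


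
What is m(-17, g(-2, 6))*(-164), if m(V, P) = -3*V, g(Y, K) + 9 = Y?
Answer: -8364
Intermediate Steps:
g(Y, K) = -9 + Y
m(-17, g(-2, 6))*(-164) = -3*(-17)*(-164) = 51*(-164) = -8364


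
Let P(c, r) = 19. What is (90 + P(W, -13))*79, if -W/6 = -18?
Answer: 8611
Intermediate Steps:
W = 108 (W = -6*(-18) = 108)
(90 + P(W, -13))*79 = (90 + 19)*79 = 109*79 = 8611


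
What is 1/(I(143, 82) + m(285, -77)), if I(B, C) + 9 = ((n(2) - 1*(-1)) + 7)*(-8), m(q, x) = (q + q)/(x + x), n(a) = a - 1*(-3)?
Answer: -77/8986 ≈ -0.0085689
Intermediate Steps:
n(a) = 3 + a (n(a) = a + 3 = 3 + a)
m(q, x) = q/x (m(q, x) = (2*q)/((2*x)) = (2*q)*(1/(2*x)) = q/x)
I(B, C) = -113 (I(B, C) = -9 + (((3 + 2) - 1*(-1)) + 7)*(-8) = -9 + ((5 + 1) + 7)*(-8) = -9 + (6 + 7)*(-8) = -9 + 13*(-8) = -9 - 104 = -113)
1/(I(143, 82) + m(285, -77)) = 1/(-113 + 285/(-77)) = 1/(-113 + 285*(-1/77)) = 1/(-113 - 285/77) = 1/(-8986/77) = -77/8986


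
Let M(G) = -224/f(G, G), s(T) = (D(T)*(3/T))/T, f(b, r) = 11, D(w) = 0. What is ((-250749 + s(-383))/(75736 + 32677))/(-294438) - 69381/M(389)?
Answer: 4060291484917755/1191713857376 ≈ 3407.1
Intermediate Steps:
s(T) = 0 (s(T) = (0*(3/T))/T = 0/T = 0)
M(G) = -224/11
((-250749 + s(-383))/(75736 + 32677))/(-294438) - 69381/M(389) = ((-250749 + 0)/(75736 + 32677))/(-294438) - 69381/(-224/11) = -250749/108413*(-1/294438) - 69381*(-11/224) = -250749*1/108413*(-1/294438) + 763191/224 = -250749/108413*(-1/294438) + 763191/224 = 83583/10640302298 + 763191/224 = 4060291484917755/1191713857376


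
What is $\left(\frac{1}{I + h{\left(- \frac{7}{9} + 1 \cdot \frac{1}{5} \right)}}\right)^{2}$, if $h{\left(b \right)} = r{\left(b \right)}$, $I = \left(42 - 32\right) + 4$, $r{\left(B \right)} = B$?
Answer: $\frac{2025}{364816} \approx 0.0055507$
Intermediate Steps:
$I = 14$ ($I = 10 + 4 = 14$)
$h{\left(b \right)} = b$
$\left(\frac{1}{I + h{\left(- \frac{7}{9} + 1 \cdot \frac{1}{5} \right)}}\right)^{2} = \left(\frac{1}{14 + \left(- \frac{7}{9} + 1 \cdot \frac{1}{5}\right)}\right)^{2} = \left(\frac{1}{14 + \left(\left(-7\right) \frac{1}{9} + 1 \cdot \frac{1}{5}\right)}\right)^{2} = \left(\frac{1}{14 + \left(- \frac{7}{9} + \frac{1}{5}\right)}\right)^{2} = \left(\frac{1}{14 - \frac{26}{45}}\right)^{2} = \left(\frac{1}{\frac{604}{45}}\right)^{2} = \left(\frac{45}{604}\right)^{2} = \frac{2025}{364816}$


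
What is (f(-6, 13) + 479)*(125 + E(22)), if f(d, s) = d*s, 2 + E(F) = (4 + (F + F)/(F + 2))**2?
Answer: 2266853/36 ≈ 62968.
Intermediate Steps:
E(F) = -2 + (4 + 2*F/(2 + F))**2 (E(F) = -2 + (4 + (F + F)/(F + 2))**2 = -2 + (4 + (2*F)/(2 + F))**2 = -2 + (4 + 2*F/(2 + F))**2)
(f(-6, 13) + 479)*(125 + E(22)) = (-6*13 + 479)*(125 + 2*(28 + 17*22**2 + 44*22)/(4 + 22**2 + 4*22)) = (-78 + 479)*(125 + 2*(28 + 17*484 + 968)/(4 + 484 + 88)) = 401*(125 + 2*(28 + 8228 + 968)/576) = 401*(125 + 2*(1/576)*9224) = 401*(125 + 1153/36) = 401*(5653/36) = 2266853/36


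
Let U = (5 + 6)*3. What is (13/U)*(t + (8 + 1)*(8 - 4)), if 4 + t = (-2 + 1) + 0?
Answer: 403/33 ≈ 12.212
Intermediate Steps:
U = 33 (U = 11*3 = 33)
t = -5 (t = -4 + ((-2 + 1) + 0) = -4 + (-1 + 0) = -4 - 1 = -5)
(13/U)*(t + (8 + 1)*(8 - 4)) = (13/33)*(-5 + (8 + 1)*(8 - 4)) = (13*(1/33))*(-5 + 9*4) = 13*(-5 + 36)/33 = (13/33)*31 = 403/33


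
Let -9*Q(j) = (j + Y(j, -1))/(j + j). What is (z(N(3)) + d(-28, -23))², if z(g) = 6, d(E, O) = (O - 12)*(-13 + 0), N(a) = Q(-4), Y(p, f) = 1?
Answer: 212521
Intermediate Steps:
Q(j) = -(1 + j)/(18*j) (Q(j) = -(j + 1)/(9*(j + j)) = -(1 + j)/(9*(2*j)) = -(1 + j)*1/(2*j)/9 = -(1 + j)/(18*j))
N(a) = -1/24 (N(a) = (1/18)*(-1 - 1*(-4))/(-4) = (1/18)*(-¼)*(-1 + 4) = (1/18)*(-¼)*3 = -1/24)
d(E, O) = 156 - 13*O (d(E, O) = (-12 + O)*(-13) = 156 - 13*O)
(z(N(3)) + d(-28, -23))² = (6 + (156 - 13*(-23)))² = (6 + (156 + 299))² = (6 + 455)² = 461² = 212521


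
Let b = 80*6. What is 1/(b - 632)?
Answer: -1/152 ≈ -0.0065789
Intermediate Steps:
b = 480
1/(b - 632) = 1/(480 - 632) = 1/(-152) = -1/152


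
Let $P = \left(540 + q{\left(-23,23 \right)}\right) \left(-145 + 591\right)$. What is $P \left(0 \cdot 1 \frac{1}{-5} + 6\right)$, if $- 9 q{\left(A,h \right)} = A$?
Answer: $\frac{4355636}{3} \approx 1.4519 \cdot 10^{6}$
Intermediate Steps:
$q{\left(A,h \right)} = - \frac{A}{9}$
$P = \frac{2177818}{9}$ ($P = \left(540 - - \frac{23}{9}\right) \left(-145 + 591\right) = \left(540 + \frac{23}{9}\right) 446 = \frac{4883}{9} \cdot 446 = \frac{2177818}{9} \approx 2.4198 \cdot 10^{5}$)
$P \left(0 \cdot 1 \frac{1}{-5} + 6\right) = \frac{2177818 \left(0 \cdot 1 \frac{1}{-5} + 6\right)}{9} = \frac{2177818 \left(0 \cdot 1 \left(- \frac{1}{5}\right) + 6\right)}{9} = \frac{2177818 \left(0 \left(- \frac{1}{5}\right) + 6\right)}{9} = \frac{2177818 \left(0 + 6\right)}{9} = \frac{2177818}{9} \cdot 6 = \frac{4355636}{3}$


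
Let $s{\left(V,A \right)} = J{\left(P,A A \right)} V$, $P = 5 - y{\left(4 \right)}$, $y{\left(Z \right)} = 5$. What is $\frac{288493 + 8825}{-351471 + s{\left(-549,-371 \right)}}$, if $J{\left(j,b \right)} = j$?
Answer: $- \frac{99106}{117157} \approx -0.84592$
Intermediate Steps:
$P = 0$ ($P = 5 - 5 = 0$)
$s{\left(V,A \right)} = 0$ ($s{\left(V,A \right)} = 0 V = 0$)
$\frac{288493 + 8825}{-351471 + s{\left(-549,-371 \right)}} = \frac{288493 + 8825}{-351471 + 0} = \frac{297318}{-351471} = 297318 \left(- \frac{1}{351471}\right) = - \frac{99106}{117157}$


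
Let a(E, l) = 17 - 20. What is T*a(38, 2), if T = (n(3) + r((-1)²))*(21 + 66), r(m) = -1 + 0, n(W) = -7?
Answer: 2088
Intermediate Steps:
r(m) = -1
a(E, l) = -3
T = -696 (T = (-7 - 1)*(21 + 66) = -8*87 = -696)
T*a(38, 2) = -696*(-3) = 2088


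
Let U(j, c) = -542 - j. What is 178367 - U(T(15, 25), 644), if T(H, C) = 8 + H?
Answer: 178932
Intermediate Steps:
178367 - U(T(15, 25), 644) = 178367 - (-542 - (8 + 15)) = 178367 - (-542 - 1*23) = 178367 - (-542 - 23) = 178367 - 1*(-565) = 178367 + 565 = 178932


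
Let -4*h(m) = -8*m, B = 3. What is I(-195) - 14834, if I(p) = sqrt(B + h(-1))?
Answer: -14833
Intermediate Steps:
h(m) = 2*m (h(m) = -(-2)*m = 2*m)
I(p) = 1 (I(p) = sqrt(3 + 2*(-1)) = sqrt(3 - 2) = sqrt(1) = 1)
I(-195) - 14834 = 1 - 14834 = -14833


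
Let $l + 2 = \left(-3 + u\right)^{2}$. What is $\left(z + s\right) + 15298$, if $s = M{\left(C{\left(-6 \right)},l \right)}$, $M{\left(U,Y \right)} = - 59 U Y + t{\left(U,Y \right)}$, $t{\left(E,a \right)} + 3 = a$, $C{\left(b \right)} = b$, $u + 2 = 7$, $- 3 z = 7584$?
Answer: $13477$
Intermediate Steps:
$z = -2528$ ($z = \left(- \frac{1}{3}\right) 7584 = -2528$)
$u = 5$ ($u = -2 + 7 = 5$)
$t{\left(E,a \right)} = -3 + a$
$l = 2$ ($l = -2 + \left(-3 + 5\right)^{2} = -2 + 2^{2} = -2 + 4 = 2$)
$M{\left(U,Y \right)} = -3 + Y - 59 U Y$ ($M{\left(U,Y \right)} = - 59 U Y + \left(-3 + Y\right) = -3 + Y - 59 U Y$)
$s = 707$ ($s = -3 + 2 - \left(-354\right) 2 = -3 + 2 + 708 = 707$)
$\left(z + s\right) + 15298 = \left(-2528 + 707\right) + 15298 = -1821 + 15298 = 13477$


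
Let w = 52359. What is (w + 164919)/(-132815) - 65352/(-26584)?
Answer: 362950941/441344245 ≈ 0.82238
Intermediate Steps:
(w + 164919)/(-132815) - 65352/(-26584) = (52359 + 164919)/(-132815) - 65352/(-26584) = 217278*(-1/132815) - 65352*(-1/26584) = -217278/132815 + 8169/3323 = 362950941/441344245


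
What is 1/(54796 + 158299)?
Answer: 1/213095 ≈ 4.6927e-6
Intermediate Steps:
1/(54796 + 158299) = 1/213095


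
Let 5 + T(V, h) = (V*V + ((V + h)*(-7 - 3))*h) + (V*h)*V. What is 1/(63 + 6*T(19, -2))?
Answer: -1/93 ≈ -0.010753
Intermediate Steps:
T(V, h) = -5 + V² + h*V² + h*(-10*V - 10*h) (T(V, h) = -5 + ((V*V + ((V + h)*(-7 - 3))*h) + (V*h)*V) = -5 + ((V² + ((V + h)*(-10))*h) + h*V²) = -5 + ((V² + (-10*V - 10*h)*h) + h*V²) = -5 + ((V² + h*(-10*V - 10*h)) + h*V²) = -5 + (V² + h*V² + h*(-10*V - 10*h)) = -5 + V² + h*V² + h*(-10*V - 10*h))
1/(63 + 6*T(19, -2)) = 1/(63 + 6*(-5 + 19² - 10*(-2)² - 2*19² - 10*19*(-2))) = 1/(63 + 6*(-5 + 361 - 10*4 - 2*361 + 380)) = 1/(63 + 6*(-5 + 361 - 40 - 722 + 380)) = 1/(63 + 6*(-26)) = 1/(63 - 156) = 1/(-93) = -1/93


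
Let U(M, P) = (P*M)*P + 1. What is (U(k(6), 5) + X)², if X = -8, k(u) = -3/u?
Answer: 1521/4 ≈ 380.25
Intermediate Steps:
U(M, P) = 1 + M*P² (U(M, P) = (M*P)*P + 1 = M*P² + 1 = 1 + M*P²)
(U(k(6), 5) + X)² = ((1 - 3/6*5²) - 8)² = ((1 - 3*⅙*25) - 8)² = ((1 - ½*25) - 8)² = ((1 - 25/2) - 8)² = (-23/2 - 8)² = (-39/2)² = 1521/4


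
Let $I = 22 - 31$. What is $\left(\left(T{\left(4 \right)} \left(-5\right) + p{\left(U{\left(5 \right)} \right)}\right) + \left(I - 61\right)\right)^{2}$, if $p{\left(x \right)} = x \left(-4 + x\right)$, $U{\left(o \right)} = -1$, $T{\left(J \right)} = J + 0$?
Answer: $7225$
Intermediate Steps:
$T{\left(J \right)} = J$
$I = -9$ ($I = 22 - 31 = -9$)
$\left(\left(T{\left(4 \right)} \left(-5\right) + p{\left(U{\left(5 \right)} \right)}\right) + \left(I - 61\right)\right)^{2} = \left(\left(4 \left(-5\right) - \left(-4 - 1\right)\right) - 70\right)^{2} = \left(\left(-20 - -5\right) - 70\right)^{2} = \left(\left(-20 + 5\right) - 70\right)^{2} = \left(-15 - 70\right)^{2} = \left(-85\right)^{2} = 7225$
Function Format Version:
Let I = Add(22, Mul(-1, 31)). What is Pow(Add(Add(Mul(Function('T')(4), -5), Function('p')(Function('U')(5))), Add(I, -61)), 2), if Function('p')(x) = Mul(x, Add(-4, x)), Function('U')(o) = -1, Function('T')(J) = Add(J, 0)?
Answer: 7225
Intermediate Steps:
Function('T')(J) = J
I = -9 (I = Add(22, -31) = -9)
Pow(Add(Add(Mul(Function('T')(4), -5), Function('p')(Function('U')(5))), Add(I, -61)), 2) = Pow(Add(Add(Mul(4, -5), Mul(-1, Add(-4, -1))), Add(-9, -61)), 2) = Pow(Add(Add(-20, Mul(-1, -5)), -70), 2) = Pow(Add(Add(-20, 5), -70), 2) = Pow(Add(-15, -70), 2) = Pow(-85, 2) = 7225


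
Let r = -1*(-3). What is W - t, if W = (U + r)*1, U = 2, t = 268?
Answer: -263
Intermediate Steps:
r = 3
W = 5 (W = (2 + 3)*1 = 5*1 = 5)
W - t = 5 - 1*268 = 5 - 268 = -263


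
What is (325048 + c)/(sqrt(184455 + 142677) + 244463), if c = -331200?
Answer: -1503936376/59761831237 + 36912*sqrt(9087)/59761831237 ≈ -0.025107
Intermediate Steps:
(325048 + c)/(sqrt(184455 + 142677) + 244463) = (325048 - 331200)/(sqrt(184455 + 142677) + 244463) = -6152/(sqrt(327132) + 244463) = -6152/(6*sqrt(9087) + 244463) = -6152/(244463 + 6*sqrt(9087))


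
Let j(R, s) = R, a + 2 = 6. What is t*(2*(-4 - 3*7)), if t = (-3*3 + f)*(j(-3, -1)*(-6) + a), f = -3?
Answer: 13200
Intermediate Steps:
a = 4 (a = -2 + 6 = 4)
t = -264 (t = (-3*3 - 3)*(-3*(-6) + 4) = (-9 - 3)*(18 + 4) = -12*22 = -264)
t*(2*(-4 - 3*7)) = -528*(-4 - 3*7) = -528*(-4 - 21) = -528*(-25) = -264*(-50) = 13200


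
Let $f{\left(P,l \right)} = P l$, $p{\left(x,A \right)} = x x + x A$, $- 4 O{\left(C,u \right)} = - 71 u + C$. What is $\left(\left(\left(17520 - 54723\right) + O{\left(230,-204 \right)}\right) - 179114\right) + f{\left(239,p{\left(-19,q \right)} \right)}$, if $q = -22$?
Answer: $- \frac{67629}{2} \approx -33815.0$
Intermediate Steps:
$O{\left(C,u \right)} = - \frac{C}{4} + \frac{71 u}{4}$ ($O{\left(C,u \right)} = - \frac{- 71 u + C}{4} = - \frac{C - 71 u}{4} = - \frac{C}{4} + \frac{71 u}{4}$)
$p{\left(x,A \right)} = x^{2} + A x$
$\left(\left(\left(17520 - 54723\right) + O{\left(230,-204 \right)}\right) - 179114\right) + f{\left(239,p{\left(-19,q \right)} \right)} = \left(\left(\left(17520 - 54723\right) + \left(\left(- \frac{1}{4}\right) 230 + \frac{71}{4} \left(-204\right)\right)\right) - 179114\right) + 239 \left(- 19 \left(-22 - 19\right)\right) = \left(\left(-37203 - \frac{7357}{2}\right) - 179114\right) + 239 \left(\left(-19\right) \left(-41\right)\right) = \left(\left(-37203 - \frac{7357}{2}\right) - 179114\right) + 239 \cdot 779 = \left(- \frac{81763}{2} - 179114\right) + 186181 = - \frac{439991}{2} + 186181 = - \frac{67629}{2}$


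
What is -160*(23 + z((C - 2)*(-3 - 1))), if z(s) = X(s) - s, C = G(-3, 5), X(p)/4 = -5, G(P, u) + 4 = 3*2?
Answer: -480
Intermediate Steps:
G(P, u) = 2 (G(P, u) = -4 + 3*2 = -4 + 6 = 2)
X(p) = -20 (X(p) = 4*(-5) = -20)
C = 2
z(s) = -20 - s
-160*(23 + z((C - 2)*(-3 - 1))) = -160*(23 + (-20 - (2 - 2)*(-3 - 1))) = -160*(23 + (-20 - 0*(-4))) = -160*(23 + (-20 - 1*0)) = -160*(23 + (-20 + 0)) = -160*(23 - 20) = -160*3 = -480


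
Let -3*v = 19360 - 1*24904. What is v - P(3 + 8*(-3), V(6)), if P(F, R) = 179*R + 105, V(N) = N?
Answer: 669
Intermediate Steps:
v = 1848 (v = -(19360 - 1*24904)/3 = -(19360 - 24904)/3 = -1/3*(-5544) = 1848)
P(F, R) = 105 + 179*R
v - P(3 + 8*(-3), V(6)) = 1848 - (105 + 179*6) = 1848 - (105 + 1074) = 1848 - 1*1179 = 1848 - 1179 = 669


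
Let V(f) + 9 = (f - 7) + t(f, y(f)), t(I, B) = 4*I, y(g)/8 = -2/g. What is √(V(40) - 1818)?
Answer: I*√1634 ≈ 40.423*I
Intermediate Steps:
y(g) = -16/g (y(g) = 8*(-2/g) = -16/g)
V(f) = -16 + 5*f (V(f) = -9 + ((f - 7) + 4*f) = -9 + ((-7 + f) + 4*f) = -9 + (-7 + 5*f) = -16 + 5*f)
√(V(40) - 1818) = √((-16 + 5*40) - 1818) = √((-16 + 200) - 1818) = √(184 - 1818) = √(-1634) = I*√1634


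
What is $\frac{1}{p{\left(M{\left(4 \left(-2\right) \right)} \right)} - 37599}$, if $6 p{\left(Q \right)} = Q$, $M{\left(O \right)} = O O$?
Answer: $- \frac{3}{112765} \approx -2.6604 \cdot 10^{-5}$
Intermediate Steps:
$M{\left(O \right)} = O^{2}$
$p{\left(Q \right)} = \frac{Q}{6}$
$\frac{1}{p{\left(M{\left(4 \left(-2\right) \right)} \right)} - 37599} = \frac{1}{\frac{\left(4 \left(-2\right)\right)^{2}}{6} - 37599} = \frac{1}{\frac{\left(-8\right)^{2}}{6} - 37599} = \frac{1}{\frac{1}{6} \cdot 64 - 37599} = \frac{1}{\frac{32}{3} - 37599} = \frac{1}{- \frac{112765}{3}} = - \frac{3}{112765}$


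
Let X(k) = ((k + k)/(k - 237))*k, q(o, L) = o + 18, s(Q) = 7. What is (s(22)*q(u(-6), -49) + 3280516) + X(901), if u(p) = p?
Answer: 1089971001/332 ≈ 3.2830e+6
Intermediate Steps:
q(o, L) = 18 + o
X(k) = 2*k²/(-237 + k) (X(k) = ((2*k)/(-237 + k))*k = (2*k/(-237 + k))*k = 2*k²/(-237 + k))
(s(22)*q(u(-6), -49) + 3280516) + X(901) = (7*(18 - 6) + 3280516) + 2*901²/(-237 + 901) = (7*12 + 3280516) + 2*811801/664 = (84 + 3280516) + 2*811801*(1/664) = 3280600 + 811801/332 = 1089971001/332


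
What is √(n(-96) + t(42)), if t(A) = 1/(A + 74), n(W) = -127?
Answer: I*√427199/58 ≈ 11.269*I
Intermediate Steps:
t(A) = 1/(74 + A)
√(n(-96) + t(42)) = √(-127 + 1/(74 + 42)) = √(-127 + 1/116) = √(-14731/116) = I*√427199/58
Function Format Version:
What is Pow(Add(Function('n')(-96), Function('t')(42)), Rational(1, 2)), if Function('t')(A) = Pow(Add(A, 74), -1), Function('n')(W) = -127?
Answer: Mul(Rational(1, 58), I, Pow(427199, Rational(1, 2))) ≈ Mul(11.269, I)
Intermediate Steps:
Function('t')(A) = Pow(Add(74, A), -1)
Pow(Add(Function('n')(-96), Function('t')(42)), Rational(1, 2)) = Pow(Add(-127, Pow(Add(74, 42), -1)), Rational(1, 2)) = Pow(Add(-127, Pow(116, -1)), Rational(1, 2)) = Pow(Add(-127, Rational(1, 116)), Rational(1, 2)) = Pow(Rational(-14731, 116), Rational(1, 2)) = Mul(Rational(1, 58), I, Pow(427199, Rational(1, 2)))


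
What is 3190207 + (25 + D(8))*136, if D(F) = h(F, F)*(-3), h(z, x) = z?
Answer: 3190343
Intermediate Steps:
D(F) = -3*F (D(F) = F*(-3) = -3*F)
3190207 + (25 + D(8))*136 = 3190207 + (25 - 3*8)*136 = 3190207 + (25 - 24)*136 = 3190207 + 1*136 = 3190207 + 136 = 3190343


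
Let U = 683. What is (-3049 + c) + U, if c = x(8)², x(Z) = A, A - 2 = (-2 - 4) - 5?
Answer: -2285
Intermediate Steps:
A = -9 (A = 2 + ((-2 - 4) - 5) = 2 + (-6 - 5) = 2 - 11 = -9)
x(Z) = -9
c = 81 (c = (-9)² = 81)
(-3049 + c) + U = (-3049 + 81) + 683 = -2968 + 683 = -2285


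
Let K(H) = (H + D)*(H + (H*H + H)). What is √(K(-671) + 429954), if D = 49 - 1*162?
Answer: 3*I*√39056318 ≈ 18749.0*I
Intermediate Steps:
D = -113 (D = 49 - 162 = -113)
K(H) = (-113 + H)*(H² + 2*H) (K(H) = (H - 113)*(H + (H*H + H)) = (-113 + H)*(H + (H² + H)) = (-113 + H)*(H + (H + H²)) = (-113 + H)*(H² + 2*H))
√(K(-671) + 429954) = √(-671*(-226 + (-671)² - 111*(-671)) + 429954) = √(-671*(-226 + 450241 + 74481) + 429954) = √(-671*524496 + 429954) = √(-351936816 + 429954) = √(-351506862) = 3*I*√39056318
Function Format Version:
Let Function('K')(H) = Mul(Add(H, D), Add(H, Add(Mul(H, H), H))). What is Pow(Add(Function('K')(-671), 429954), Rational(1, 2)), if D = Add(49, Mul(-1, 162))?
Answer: Mul(3, I, Pow(39056318, Rational(1, 2))) ≈ Mul(18749., I)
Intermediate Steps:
D = -113 (D = Add(49, -162) = -113)
Function('K')(H) = Mul(Add(-113, H), Add(Pow(H, 2), Mul(2, H))) (Function('K')(H) = Mul(Add(H, -113), Add(H, Add(Mul(H, H), H))) = Mul(Add(-113, H), Add(H, Add(Pow(H, 2), H))) = Mul(Add(-113, H), Add(H, Add(H, Pow(H, 2)))) = Mul(Add(-113, H), Add(Pow(H, 2), Mul(2, H))))
Pow(Add(Function('K')(-671), 429954), Rational(1, 2)) = Pow(Add(Mul(-671, Add(-226, Pow(-671, 2), Mul(-111, -671))), 429954), Rational(1, 2)) = Pow(Add(Mul(-671, Add(-226, 450241, 74481)), 429954), Rational(1, 2)) = Pow(Add(Mul(-671, 524496), 429954), Rational(1, 2)) = Pow(Add(-351936816, 429954), Rational(1, 2)) = Pow(-351506862, Rational(1, 2)) = Mul(3, I, Pow(39056318, Rational(1, 2)))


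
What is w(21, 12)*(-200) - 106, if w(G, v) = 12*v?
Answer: -28906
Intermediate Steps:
w(21, 12)*(-200) - 106 = (12*12)*(-200) - 106 = 144*(-200) - 106 = -28800 - 106 = -28906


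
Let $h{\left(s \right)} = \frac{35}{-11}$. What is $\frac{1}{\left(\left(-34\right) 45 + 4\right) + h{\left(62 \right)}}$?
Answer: $- \frac{11}{16821} \approx -0.00065394$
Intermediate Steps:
$h{\left(s \right)} = - \frac{35}{11}$ ($h{\left(s \right)} = 35 \left(- \frac{1}{11}\right) = - \frac{35}{11}$)
$\frac{1}{\left(\left(-34\right) 45 + 4\right) + h{\left(62 \right)}} = \frac{1}{\left(\left(-34\right) 45 + 4\right) - \frac{35}{11}} = \frac{1}{\left(-1530 + 4\right) - \frac{35}{11}} = \frac{1}{-1526 - \frac{35}{11}} = \frac{1}{- \frac{16821}{11}} = - \frac{11}{16821}$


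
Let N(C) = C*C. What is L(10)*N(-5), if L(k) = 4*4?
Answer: 400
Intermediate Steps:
L(k) = 16
N(C) = C**2
L(10)*N(-5) = 16*(-5)**2 = 16*25 = 400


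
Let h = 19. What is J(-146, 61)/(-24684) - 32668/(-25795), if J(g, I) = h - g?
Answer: 2209699/1754060 ≈ 1.2598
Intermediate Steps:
J(g, I) = 19 - g
J(-146, 61)/(-24684) - 32668/(-25795) = (19 - 1*(-146))/(-24684) - 32668/(-25795) = (19 + 146)*(-1/24684) - 32668*(-1/25795) = 165*(-1/24684) + 32668/25795 = -5/748 + 32668/25795 = 2209699/1754060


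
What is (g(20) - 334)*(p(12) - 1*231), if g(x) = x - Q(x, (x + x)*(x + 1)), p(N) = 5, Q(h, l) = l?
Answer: 260804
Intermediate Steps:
g(x) = x - 2*x*(1 + x) (g(x) = x - (x + x)*(x + 1) = x - 2*x*(1 + x))
(g(20) - 334)*(p(12) - 1*231) = (20*(-1 - 2*20) - 334)*(5 - 1*231) = (20*(-1 - 40) - 334)*(5 - 231) = (20*(-41) - 334)*(-226) = (-820 - 334)*(-226) = -1154*(-226) = 260804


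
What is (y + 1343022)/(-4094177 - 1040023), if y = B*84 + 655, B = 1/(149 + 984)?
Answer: -60895445/232681944 ≈ -0.26171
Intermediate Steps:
B = 1/1133 ≈ 0.00088261
y = 742199/1133 (y = (1/1133)*84 + 655 = 84/1133 + 655 = 742199/1133 ≈ 655.07)
(y + 1343022)/(-4094177 - 1040023) = (742199/1133 + 1343022)/(-4094177 - 1040023) = (1522386125/1133)/(-5134200) = (1522386125/1133)*(-1/5134200) = -60895445/232681944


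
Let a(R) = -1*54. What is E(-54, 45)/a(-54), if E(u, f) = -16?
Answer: 8/27 ≈ 0.29630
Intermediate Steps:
a(R) = -54
E(-54, 45)/a(-54) = -16/(-54) = -16*(-1/54) = 8/27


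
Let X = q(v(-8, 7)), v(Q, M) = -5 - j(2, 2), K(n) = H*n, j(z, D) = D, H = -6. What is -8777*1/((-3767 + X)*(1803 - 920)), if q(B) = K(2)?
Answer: 8777/3336857 ≈ 0.0026303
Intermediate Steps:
K(n) = -6*n
v(Q, M) = -7 (v(Q, M) = -5 - 1*2 = -5 - 2 = -7)
q(B) = -12 (q(B) = -6*2 = -12)
X = -12
-8777*1/((-3767 + X)*(1803 - 920)) = -8777*1/((-3767 - 12)*(1803 - 920)) = -8777/((-3779*883)) = -8777/(-3336857) = -8777*(-1/3336857) = 8777/3336857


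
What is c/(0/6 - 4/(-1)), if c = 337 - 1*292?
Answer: 45/4 ≈ 11.250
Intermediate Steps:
c = 45 (c = 337 - 292 = 45)
c/(0/6 - 4/(-1)) = 45/(0/6 - 4/(-1)) = 45/(0*(⅙) - 4*(-1)) = 45/(0 + 4) = 45/4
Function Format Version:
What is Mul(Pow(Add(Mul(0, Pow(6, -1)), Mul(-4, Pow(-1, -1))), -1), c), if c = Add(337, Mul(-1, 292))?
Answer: Rational(45, 4) ≈ 11.250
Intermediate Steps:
c = 45 (c = Add(337, -292) = 45)
Mul(Pow(Add(Mul(0, Pow(6, -1)), Mul(-4, Pow(-1, -1))), -1), c) = Mul(Pow(Add(Mul(0, Pow(6, -1)), Mul(-4, Pow(-1, -1))), -1), 45) = Mul(Pow(Add(Mul(0, Rational(1, 6)), Mul(-4, -1)), -1), 45) = Mul(Pow(Add(0, 4), -1), 45) = Mul(Pow(4, -1), 45) = Mul(Rational(1, 4), 45) = Rational(45, 4)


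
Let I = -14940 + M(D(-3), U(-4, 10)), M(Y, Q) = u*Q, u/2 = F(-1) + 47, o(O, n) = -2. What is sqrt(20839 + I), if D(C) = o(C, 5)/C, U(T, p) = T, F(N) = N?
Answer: sqrt(5531) ≈ 74.371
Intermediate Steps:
D(C) = -2/C
u = 92 (u = 2*(-1 + 47) = 2*46 = 92)
M(Y, Q) = 92*Q
I = -15308 (I = -14940 + 92*(-4) = -14940 - 368 = -15308)
sqrt(20839 + I) = sqrt(20839 - 15308) = sqrt(5531)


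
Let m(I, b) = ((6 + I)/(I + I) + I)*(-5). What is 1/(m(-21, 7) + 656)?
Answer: 14/10629 ≈ 0.0013172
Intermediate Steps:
m(I, b) = -5*I - 5*(6 + I)/(2*I) (m(I, b) = ((6 + I)/((2*I)) + I)*(-5) = ((6 + I)*(1/(2*I)) + I)*(-5) = ((6 + I)/(2*I) + I)*(-5) = (I + (6 + I)/(2*I))*(-5) = -5*I - 5*(6 + I)/(2*I))
1/(m(-21, 7) + 656) = 1/((-5/2 - 15/(-21) - 5*(-21)) + 656) = 1/((-5/2 - 15*(-1/21) + 105) + 656) = 1/((-5/2 + 5/7 + 105) + 656) = 1/(1445/14 + 656) = 1/(10629/14) = 14/10629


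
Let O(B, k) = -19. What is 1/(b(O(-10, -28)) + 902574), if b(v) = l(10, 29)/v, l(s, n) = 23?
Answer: 19/17148883 ≈ 1.1079e-6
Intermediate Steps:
b(v) = 23/v
1/(b(O(-10, -28)) + 902574) = 1/(23/(-19) + 902574) = 1/(23*(-1/19) + 902574) = 1/(-23/19 + 902574) = 1/(17148883/19) = 19/17148883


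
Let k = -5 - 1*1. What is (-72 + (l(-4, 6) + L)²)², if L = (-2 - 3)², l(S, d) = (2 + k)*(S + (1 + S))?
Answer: 7491169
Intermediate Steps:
k = -6 (k = -5 - 1 = -6)
l(S, d) = -4 - 8*S (l(S, d) = (2 - 6)*(S + (1 + S)) = -4*(1 + 2*S) = -4 - 8*S)
L = 25 (L = (-5)² = 25)
(-72 + (l(-4, 6) + L)²)² = (-72 + ((-4 - 8*(-4)) + 25)²)² = (-72 + ((-4 + 32) + 25)²)² = (-72 + (28 + 25)²)² = (-72 + 53²)² = (-72 + 2809)² = 2737² = 7491169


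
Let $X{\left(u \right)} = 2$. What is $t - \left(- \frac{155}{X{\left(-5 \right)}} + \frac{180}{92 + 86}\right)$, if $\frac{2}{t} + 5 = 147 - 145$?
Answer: $\frac{40489}{534} \approx 75.822$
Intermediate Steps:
$t = - \frac{2}{3}$ ($t = \frac{2}{-5 + \left(147 - 145\right)} = \frac{2}{-5 + 2} = \frac{2}{-3} = 2 \left(- \frac{1}{3}\right) = - \frac{2}{3} \approx -0.66667$)
$t - \left(- \frac{155}{X{\left(-5 \right)}} + \frac{180}{92 + 86}\right) = - \frac{2}{3} + \left(\frac{155}{2} - \frac{180}{92 + 86}\right) = - \frac{2}{3} + \left(155 \cdot \frac{1}{2} - \frac{180}{178}\right) = - \frac{2}{3} + \left(\frac{155}{2} - \frac{90}{89}\right) = - \frac{2}{3} + \frac{13615}{178} = \frac{40489}{534}$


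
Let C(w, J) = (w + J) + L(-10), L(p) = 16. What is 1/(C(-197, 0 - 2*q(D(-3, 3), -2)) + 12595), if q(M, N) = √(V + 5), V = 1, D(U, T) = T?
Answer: 2069/25684562 + √6/77053686 ≈ 8.0586e-5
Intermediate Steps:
q(M, N) = √6 (q(M, N) = √(1 + 5) = √6)
C(w, J) = 16 + J + w (C(w, J) = (w + J) + 16 = (J + w) + 16 = 16 + J + w)
1/(C(-197, 0 - 2*q(D(-3, 3), -2)) + 12595) = 1/((16 + (0 - 2*√6) - 197) + 12595) = 1/((16 - 2*√6 - 197) + 12595) = 1/((-181 - 2*√6) + 12595) = 1/(12414 - 2*√6)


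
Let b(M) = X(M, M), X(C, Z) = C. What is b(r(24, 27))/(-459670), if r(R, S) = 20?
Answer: -2/45967 ≈ -4.3509e-5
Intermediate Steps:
b(M) = M
b(r(24, 27))/(-459670) = 20/(-459670) = 20*(-1/459670) = -2/45967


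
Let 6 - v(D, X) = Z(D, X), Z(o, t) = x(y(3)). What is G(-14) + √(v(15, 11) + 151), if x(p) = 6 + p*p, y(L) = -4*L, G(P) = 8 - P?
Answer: 22 + √7 ≈ 24.646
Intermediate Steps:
x(p) = 6 + p²
Z(o, t) = 150 (Z(o, t) = 6 + (-4*3)² = 6 + (-12)² = 6 + 144 = 150)
v(D, X) = -144 (v(D, X) = 6 - 1*150 = 6 - 150 = -144)
G(-14) + √(v(15, 11) + 151) = (8 - 1*(-14)) + √(-144 + 151) = (8 + 14) + √7 = 22 + √7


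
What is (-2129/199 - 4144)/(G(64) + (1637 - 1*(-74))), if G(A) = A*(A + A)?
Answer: -275595/656899 ≈ -0.41954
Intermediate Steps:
G(A) = 2*A² (G(A) = A*(2*A) = 2*A²)
(-2129/199 - 4144)/(G(64) + (1637 - 1*(-74))) = (-2129/199 - 4144)/(2*64² + (1637 - 1*(-74))) = (-2129*1/199 - 4144)/(2*4096 + (1637 + 74)) = (-2129/199 - 4144)/(8192 + 1711) = -826785/199/9903 = -826785/199*1/9903 = -275595/656899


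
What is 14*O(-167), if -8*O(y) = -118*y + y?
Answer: -136773/4 ≈ -34193.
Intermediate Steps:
O(y) = 117*y/8 (O(y) = -(-118*y + y)/8 = -(-117)*y/8 = 117*y/8)
14*O(-167) = 14*((117/8)*(-167)) = 14*(-19539/8) = -136773/4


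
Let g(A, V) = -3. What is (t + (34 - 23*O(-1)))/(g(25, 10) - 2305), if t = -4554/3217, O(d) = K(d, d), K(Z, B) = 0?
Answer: -26206/1856209 ≈ -0.014118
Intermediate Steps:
O(d) = 0
t = -4554/3217 (t = -4554*1/3217 = -4554/3217 ≈ -1.4156)
(t + (34 - 23*O(-1)))/(g(25, 10) - 2305) = (-4554/3217 + (34 - 23*0))/(-3 - 2305) = (-4554/3217 + (34 + 0))/(-2308) = (-4554/3217 + 34)*(-1/2308) = (104824/3217)*(-1/2308) = -26206/1856209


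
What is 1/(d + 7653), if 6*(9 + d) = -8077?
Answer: 6/37787 ≈ 0.00015878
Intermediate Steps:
d = -8131/6 (d = -9 + (1/6)*(-8077) = -9 - 8077/6 = -8131/6 ≈ -1355.2)
1/(d + 7653) = 1/(-8131/6 + 7653) = 1/(37787/6) = 6/37787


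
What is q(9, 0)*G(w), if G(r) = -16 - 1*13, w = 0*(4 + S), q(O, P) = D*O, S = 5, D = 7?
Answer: -1827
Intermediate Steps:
q(O, P) = 7*O
w = 0 (w = 0*(4 + 5) = 0*9 = 0)
G(r) = -29 (G(r) = -16 - 13 = -29)
q(9, 0)*G(w) = (7*9)*(-29) = 63*(-29) = -1827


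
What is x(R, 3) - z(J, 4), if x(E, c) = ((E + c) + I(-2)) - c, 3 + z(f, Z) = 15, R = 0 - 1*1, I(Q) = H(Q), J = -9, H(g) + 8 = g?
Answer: -23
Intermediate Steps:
H(g) = -8 + g
I(Q) = -8 + Q
R = -1 (R = 0 - 1 = -1)
z(f, Z) = 12 (z(f, Z) = -3 + 15 = 12)
x(E, c) = -10 + E (x(E, c) = ((E + c) + (-8 - 2)) - c = ((E + c) - 10) - c = (-10 + E + c) - c = -10 + E)
x(R, 3) - z(J, 4) = (-10 - 1) - 1*12 = -11 - 12 = -23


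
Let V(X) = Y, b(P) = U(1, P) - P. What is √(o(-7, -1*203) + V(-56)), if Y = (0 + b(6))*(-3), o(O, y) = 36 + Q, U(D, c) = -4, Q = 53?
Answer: √119 ≈ 10.909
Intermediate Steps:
o(O, y) = 89 (o(O, y) = 36 + 53 = 89)
b(P) = -4 - P
Y = 30 (Y = (0 + (-4 - 1*6))*(-3) = (0 + (-4 - 6))*(-3) = (0 - 10)*(-3) = -10*(-3) = 30)
V(X) = 30
√(o(-7, -1*203) + V(-56)) = √(89 + 30) = √119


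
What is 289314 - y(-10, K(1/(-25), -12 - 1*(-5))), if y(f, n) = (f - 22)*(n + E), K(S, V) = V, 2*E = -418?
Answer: 282402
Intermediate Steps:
E = -209 (E = (½)*(-418) = -209)
y(f, n) = (-209 + n)*(-22 + f) (y(f, n) = (f - 22)*(n - 209) = (-22 + f)*(-209 + n) = (-209 + n)*(-22 + f))
289314 - y(-10, K(1/(-25), -12 - 1*(-5))) = 289314 - (4598 - 209*(-10) - 22*(-12 - 1*(-5)) - 10*(-12 - 1*(-5))) = 289314 - (4598 + 2090 - 22*(-12 + 5) - 10*(-12 + 5)) = 289314 - (4598 + 2090 - 22*(-7) - 10*(-7)) = 289314 - (4598 + 2090 + 154 + 70) = 289314 - 1*6912 = 289314 - 6912 = 282402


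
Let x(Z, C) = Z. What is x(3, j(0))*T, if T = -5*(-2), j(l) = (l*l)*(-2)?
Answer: 30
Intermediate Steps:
j(l) = -2*l² (j(l) = l²*(-2) = -2*l²)
T = 10
x(3, j(0))*T = 3*10 = 30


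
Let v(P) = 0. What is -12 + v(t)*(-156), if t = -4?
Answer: -12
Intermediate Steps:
-12 + v(t)*(-156) = -12 + 0*(-156) = -12 + 0 = -12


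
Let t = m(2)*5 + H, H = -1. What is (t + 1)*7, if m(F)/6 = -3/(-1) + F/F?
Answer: 840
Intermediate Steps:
m(F) = 24 (m(F) = 6*(-3/(-1) + F/F) = 6*(-3*(-1) + 1) = 6*(3 + 1) = 6*4 = 24)
t = 119 (t = 24*5 - 1 = 120 - 1 = 119)
(t + 1)*7 = (119 + 1)*7 = 120*7 = 840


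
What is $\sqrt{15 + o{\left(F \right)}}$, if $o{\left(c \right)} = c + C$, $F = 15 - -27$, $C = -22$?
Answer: $\sqrt{35} \approx 5.9161$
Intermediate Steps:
$F = 42$ ($F = 15 + 27 = 42$)
$o{\left(c \right)} = -22 + c$ ($o{\left(c \right)} = c - 22 = -22 + c$)
$\sqrt{15 + o{\left(F \right)}} = \sqrt{15 + \left(-22 + 42\right)} = \sqrt{15 + 20} = \sqrt{35}$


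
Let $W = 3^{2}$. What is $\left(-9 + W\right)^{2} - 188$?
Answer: $-188$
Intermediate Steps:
$W = 9$
$\left(-9 + W\right)^{2} - 188 = \left(-9 + 9\right)^{2} - 188 = 0^{2} - 188 = 0 - 188 = -188$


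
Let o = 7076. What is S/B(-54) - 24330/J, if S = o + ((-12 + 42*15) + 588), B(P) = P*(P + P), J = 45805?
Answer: 23746445/26713476 ≈ 0.88893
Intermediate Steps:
B(P) = 2*P² (B(P) = P*(2*P) = 2*P²)
S = 8282 (S = 7076 + ((-12 + 42*15) + 588) = 7076 + ((-12 + 630) + 588) = 7076 + (618 + 588) = 7076 + 1206 = 8282)
S/B(-54) - 24330/J = 8282/((2*(-54)²)) - 24330/45805 = 8282/((2*2916)) - 24330*1/45805 = 8282/5832 - 4866/9161 = 8282*(1/5832) - 4866/9161 = 4141/2916 - 4866/9161 = 23746445/26713476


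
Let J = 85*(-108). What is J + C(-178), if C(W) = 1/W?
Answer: -1634041/178 ≈ -9180.0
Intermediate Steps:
J = -9180
J + C(-178) = -9180 + 1/(-178) = -9180 - 1/178 = -1634041/178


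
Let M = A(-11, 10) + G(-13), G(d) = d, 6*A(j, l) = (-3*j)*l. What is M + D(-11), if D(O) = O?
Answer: 31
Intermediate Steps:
A(j, l) = -j*l/2 (A(j, l) = ((-3*j)*l)/6 = (-3*j*l)/6 = -j*l/2)
M = 42 (M = -½*(-11)*10 - 13 = 55 - 13 = 42)
M + D(-11) = 42 - 11 = 31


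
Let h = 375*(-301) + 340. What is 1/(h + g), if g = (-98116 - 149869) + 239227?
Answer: -1/121293 ≈ -8.2445e-6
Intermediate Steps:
g = -8758 (g = -247985 + 239227 = -8758)
h = -112535 (h = -112875 + 340 = -112535)
1/(h + g) = 1/(-112535 - 8758) = 1/(-121293) = -1/121293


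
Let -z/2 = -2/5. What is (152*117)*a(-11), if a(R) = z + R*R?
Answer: 10830456/5 ≈ 2.1661e+6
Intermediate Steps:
z = ⅘ (z = -(-4)/5 = -2*(-⅖) = ⅘ ≈ 0.80000)
a(R) = ⅘ + R² (a(R) = ⅘ + R*R = ⅘ + R²)
(152*117)*a(-11) = (152*117)*(⅘ + (-11)²) = 17784*(⅘ + 121) = 17784*(609/5) = 10830456/5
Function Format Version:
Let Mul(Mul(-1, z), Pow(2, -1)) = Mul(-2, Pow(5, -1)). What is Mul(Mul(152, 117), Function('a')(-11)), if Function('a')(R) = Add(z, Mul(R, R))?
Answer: Rational(10830456, 5) ≈ 2.1661e+6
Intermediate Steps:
z = Rational(4, 5) (z = Mul(-2, Mul(-2, Pow(5, -1))) = Mul(-2, Mul(-2, Rational(1, 5))) = Mul(-2, Rational(-2, 5)) = Rational(4, 5) ≈ 0.80000)
Function('a')(R) = Add(Rational(4, 5), Pow(R, 2)) (Function('a')(R) = Add(Rational(4, 5), Mul(R, R)) = Add(Rational(4, 5), Pow(R, 2)))
Mul(Mul(152, 117), Function('a')(-11)) = Mul(Mul(152, 117), Add(Rational(4, 5), Pow(-11, 2))) = Mul(17784, Add(Rational(4, 5), 121)) = Mul(17784, Rational(609, 5)) = Rational(10830456, 5)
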